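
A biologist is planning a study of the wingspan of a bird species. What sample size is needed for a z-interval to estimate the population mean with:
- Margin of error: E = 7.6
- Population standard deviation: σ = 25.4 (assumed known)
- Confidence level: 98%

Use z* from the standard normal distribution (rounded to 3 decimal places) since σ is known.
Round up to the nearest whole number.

Using z* since population σ is known (z-interval formula).

For 98% confidence, z* = 2.326 (from standard normal table)

Sample size formula for z-interval: n = (z*σ/E)²

n = (2.326 × 25.4 / 7.6)²
  = (7.773737)²
  = 60.4310

Round up to the nearest whole number: n = 61

61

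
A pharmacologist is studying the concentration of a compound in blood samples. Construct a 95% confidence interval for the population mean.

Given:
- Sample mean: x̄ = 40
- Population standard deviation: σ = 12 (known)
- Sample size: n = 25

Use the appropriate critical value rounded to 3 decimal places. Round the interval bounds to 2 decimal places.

The population standard deviation σ is known, so use a z-interval (standard normal critical value).

For 95% confidence, z* = 1.96 (from standard normal table)

Standard error: SE = σ/√n = 12/√25 = 2.400000

Margin of error: E = z* × SE = 1.96 × 2.400000 = 4.7040

Z-interval: x̄ ± E = 40 ± 4.7040 = (35.2960, 44.7040)

Rounded to 2 decimal places:

(35.30, 44.70)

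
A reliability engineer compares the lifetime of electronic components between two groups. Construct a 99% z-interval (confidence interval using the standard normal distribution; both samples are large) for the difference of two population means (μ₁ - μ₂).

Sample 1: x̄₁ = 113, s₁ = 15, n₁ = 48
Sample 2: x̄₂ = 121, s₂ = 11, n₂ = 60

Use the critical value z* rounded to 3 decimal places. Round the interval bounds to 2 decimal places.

Both samples are large (n₁ = 48 ≥ 30, n₂ = 60 ≥ 30), so a z-interval for the difference of means applies.

Point estimate: x̄₁ - x̄₂ = 113 - 121 = -8

Standard error: SE = √(s₁²/n₁ + s₂²/n₂)
= √(15²/48 + 11²/60)
= √(4.687500 + 2.016667)
= 2.589241

For 99% confidence, z* = 2.576 (from standard normal table)
Margin of error: E = z* × SE = 2.576 × 2.589241 = 6.6699

Z-interval: (x̄₁ - x̄₂) ± E = -8 ± 6.6699 = (-14.6699, -1.3301)

Rounded to 2 decimal places:

(-14.67, -1.33)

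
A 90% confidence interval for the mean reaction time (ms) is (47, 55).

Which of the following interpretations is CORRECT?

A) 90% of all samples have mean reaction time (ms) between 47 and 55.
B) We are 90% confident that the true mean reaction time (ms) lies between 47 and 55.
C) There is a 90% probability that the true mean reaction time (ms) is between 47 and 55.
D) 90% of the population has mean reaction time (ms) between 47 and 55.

A confidence interval represents our confidence in the procedure, not a probability statement about the parameter.

Key concept: If we repeated this sampling process many times and computed a 90% CI each time, about 90% of those intervals would contain the true population parameter.

For this specific interval (47, 55):
- Midpoint (point estimate): 51
- Margin of error: 4

The correct interpretation is the one stating confidence that the true parameter lies in the interval — option B.

B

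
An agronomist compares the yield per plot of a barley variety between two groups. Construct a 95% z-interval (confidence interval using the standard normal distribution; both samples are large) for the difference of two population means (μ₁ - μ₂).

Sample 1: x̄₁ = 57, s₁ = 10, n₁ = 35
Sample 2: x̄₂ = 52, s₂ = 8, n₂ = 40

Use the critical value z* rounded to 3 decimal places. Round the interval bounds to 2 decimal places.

Both samples are large (n₁ = 35 ≥ 30, n₂ = 40 ≥ 30), so a z-interval for the difference of means applies.

Point estimate: x̄₁ - x̄₂ = 57 - 52 = 5

Standard error: SE = √(s₁²/n₁ + s₂²/n₂)
= √(10²/35 + 8²/40)
= √(2.857143 + 1.600000)
= 2.111195

For 95% confidence, z* = 1.96 (from standard normal table)
Margin of error: E = z* × SE = 1.96 × 2.111195 = 4.1379

Z-interval: (x̄₁ - x̄₂) ± E = 5 ± 4.1379 = (0.8621, 9.1379)

Rounded to 2 decimal places:

(0.86, 9.14)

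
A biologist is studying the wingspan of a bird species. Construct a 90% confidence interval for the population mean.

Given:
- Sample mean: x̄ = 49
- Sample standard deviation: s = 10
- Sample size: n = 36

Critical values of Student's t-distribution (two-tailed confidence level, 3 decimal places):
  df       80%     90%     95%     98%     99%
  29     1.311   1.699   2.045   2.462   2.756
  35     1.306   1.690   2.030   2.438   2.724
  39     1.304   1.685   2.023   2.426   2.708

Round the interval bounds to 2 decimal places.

The population standard deviation σ is unknown (only the sample standard deviation s is given), so use a t-interval with df = n - 1 = 36 - 1 = 35.

For 90% confidence with df = 35, t* = 1.690 (from t-table)

Standard error: SE = s/√n = 10/√36 = 1.666667

Margin of error: E = t* × SE = 1.690 × 1.666667 = 2.8167

T-interval: x̄ ± E = 49 ± 2.8167 = (46.1833, 51.8167)

Rounded to 2 decimal places:

(46.18, 51.82)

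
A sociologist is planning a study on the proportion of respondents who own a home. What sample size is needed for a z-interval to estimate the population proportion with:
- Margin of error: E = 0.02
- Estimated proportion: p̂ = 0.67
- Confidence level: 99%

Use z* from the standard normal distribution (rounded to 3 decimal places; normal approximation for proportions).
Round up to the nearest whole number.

Using z* for proportion z-interval (normal approximation).

For 99% confidence, z* = 2.576 (from standard normal table)

Sample size formula for proportion z-interval: n = z*²p̂(1-p̂)/E²

n = 2.576² × 0.67 × 0.33 / 0.02²
  = 6.635776 × 0.2211 / 0.0004
  = 3667.9252

Round up to the nearest whole number: n = 3668

3668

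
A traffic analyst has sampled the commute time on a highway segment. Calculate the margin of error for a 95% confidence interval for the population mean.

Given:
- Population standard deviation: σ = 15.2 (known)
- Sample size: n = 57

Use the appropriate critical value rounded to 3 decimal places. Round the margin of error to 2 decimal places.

The population standard deviation σ is known, so use the z-interval margin of error formula.

For 95% confidence, z* = 1.96 (from standard normal table)

Margin of error formula for z-interval: E = z* × σ/√n

E = 1.96 × 15.2/√57
  = 1.96 × 2.013289
  = 3.9460

Rounded to 2 decimal places:

3.95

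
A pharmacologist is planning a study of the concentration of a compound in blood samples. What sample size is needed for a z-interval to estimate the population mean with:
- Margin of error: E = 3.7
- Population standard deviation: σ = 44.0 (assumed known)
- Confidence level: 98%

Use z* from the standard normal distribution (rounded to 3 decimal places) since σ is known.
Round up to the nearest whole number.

Using z* since population σ is known (z-interval formula).

For 98% confidence, z* = 2.326 (from standard normal table)

Sample size formula for z-interval: n = (z*σ/E)²

n = (2.326 × 44.0 / 3.7)²
  = (27.660541)²
  = 765.1055

Round up to the nearest whole number: n = 766

766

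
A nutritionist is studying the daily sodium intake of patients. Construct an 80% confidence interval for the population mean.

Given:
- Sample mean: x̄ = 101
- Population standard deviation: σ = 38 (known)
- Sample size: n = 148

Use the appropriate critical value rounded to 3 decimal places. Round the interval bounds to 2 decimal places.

The population standard deviation σ is known, so use a z-interval (standard normal critical value).

For 80% confidence, z* = 1.282 (from standard normal table)

Standard error: SE = σ/√n = 38/√148 = 3.123581

Margin of error: E = z* × SE = 1.282 × 3.123581 = 4.0044

Z-interval: x̄ ± E = 101 ± 4.0044 = (96.9956, 105.0044)

Rounded to 2 decimal places:

(97.00, 105.00)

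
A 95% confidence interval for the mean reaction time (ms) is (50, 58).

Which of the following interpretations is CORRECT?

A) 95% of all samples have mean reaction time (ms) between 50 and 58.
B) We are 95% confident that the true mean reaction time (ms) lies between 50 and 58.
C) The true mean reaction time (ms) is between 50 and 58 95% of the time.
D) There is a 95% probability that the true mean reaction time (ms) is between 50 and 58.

A confidence interval represents our confidence in the procedure, not a probability statement about the parameter.

Key concept: If we repeated this sampling process many times and computed a 95% CI each time, about 95% of those intervals would contain the true population parameter.

For this specific interval (50, 58):
- Midpoint (point estimate): 54
- Margin of error: 4

The correct interpretation is the one stating confidence that the true parameter lies in the interval — option B.

B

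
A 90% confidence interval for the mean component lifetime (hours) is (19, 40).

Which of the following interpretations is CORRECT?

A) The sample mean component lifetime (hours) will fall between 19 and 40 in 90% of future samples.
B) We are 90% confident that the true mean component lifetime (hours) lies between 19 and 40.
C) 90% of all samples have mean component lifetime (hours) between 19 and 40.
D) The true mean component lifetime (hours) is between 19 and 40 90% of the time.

A confidence interval represents our confidence in the procedure, not a probability statement about the parameter.

Key concept: If we repeated this sampling process many times and computed a 90% CI each time, about 90% of those intervals would contain the true population parameter.

For this specific interval (19, 40):
- Midpoint (point estimate): 29.5
- Margin of error: 10.5

The correct interpretation is the one stating confidence that the true parameter lies in the interval — option B.

B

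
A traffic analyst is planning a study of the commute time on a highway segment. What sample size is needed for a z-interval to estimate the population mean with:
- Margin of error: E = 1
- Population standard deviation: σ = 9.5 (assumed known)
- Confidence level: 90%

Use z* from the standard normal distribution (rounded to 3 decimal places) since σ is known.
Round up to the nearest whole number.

Using z* since population σ is known (z-interval formula).

For 90% confidence, z* = 1.645 (from standard normal table)

Sample size formula for z-interval: n = (z*σ/E)²

n = (1.645 × 9.5 / 1)²
  = (15.627500)²
  = 244.2188

Round up to the nearest whole number: n = 245

245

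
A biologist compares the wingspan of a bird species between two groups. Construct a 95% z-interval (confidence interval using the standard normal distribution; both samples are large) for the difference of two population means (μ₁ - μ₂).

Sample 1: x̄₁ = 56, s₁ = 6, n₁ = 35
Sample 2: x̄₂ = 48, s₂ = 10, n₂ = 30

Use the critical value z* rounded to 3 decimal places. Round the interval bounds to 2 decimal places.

Both samples are large (n₁ = 35 ≥ 30, n₂ = 30 ≥ 30), so a z-interval for the difference of means applies.

Point estimate: x̄₁ - x̄₂ = 56 - 48 = 8

Standard error: SE = √(s₁²/n₁ + s₂²/n₂)
= √(6²/35 + 10²/30)
= √(1.028571 + 3.333333)
= 2.088517

For 95% confidence, z* = 1.96 (from standard normal table)
Margin of error: E = z* × SE = 1.96 × 2.088517 = 4.0935

Z-interval: (x̄₁ - x̄₂) ± E = 8 ± 4.0935 = (3.9065, 12.0935)

Rounded to 2 decimal places:

(3.91, 12.09)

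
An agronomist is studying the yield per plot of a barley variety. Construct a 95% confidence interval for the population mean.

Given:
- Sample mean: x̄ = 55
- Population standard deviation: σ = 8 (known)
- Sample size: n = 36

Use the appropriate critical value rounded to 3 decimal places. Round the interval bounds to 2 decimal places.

The population standard deviation σ is known, so use a z-interval (standard normal critical value).

For 95% confidence, z* = 1.96 (from standard normal table)

Standard error: SE = σ/√n = 8/√36 = 1.333333

Margin of error: E = z* × SE = 1.96 × 1.333333 = 2.6133

Z-interval: x̄ ± E = 55 ± 2.6133 = (52.3867, 57.6133)

Rounded to 2 decimal places:

(52.39, 57.61)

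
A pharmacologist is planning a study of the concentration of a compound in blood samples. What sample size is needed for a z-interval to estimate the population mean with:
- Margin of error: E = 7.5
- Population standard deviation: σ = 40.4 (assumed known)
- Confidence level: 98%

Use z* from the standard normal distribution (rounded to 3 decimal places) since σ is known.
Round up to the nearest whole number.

Using z* since population σ is known (z-interval formula).

For 98% confidence, z* = 2.326 (from standard normal table)

Sample size formula for z-interval: n = (z*σ/E)²

n = (2.326 × 40.4 / 7.5)²
  = (12.529387)²
  = 156.9855

Round up to the nearest whole number: n = 157

157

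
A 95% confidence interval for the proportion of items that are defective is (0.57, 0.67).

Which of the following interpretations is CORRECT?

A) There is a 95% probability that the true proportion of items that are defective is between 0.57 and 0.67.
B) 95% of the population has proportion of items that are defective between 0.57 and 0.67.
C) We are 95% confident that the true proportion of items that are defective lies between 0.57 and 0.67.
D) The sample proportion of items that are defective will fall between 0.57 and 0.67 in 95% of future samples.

A confidence interval represents our confidence in the procedure, not a probability statement about the parameter.

Key concept: If we repeated this sampling process many times and computed a 95% CI each time, about 95% of those intervals would contain the true population parameter.

For this specific interval (0.57, 0.67):
- Midpoint (point estimate): 0.62
- Margin of error: 0.05

The correct interpretation is the one stating confidence that the true parameter lies in the interval — option C.

C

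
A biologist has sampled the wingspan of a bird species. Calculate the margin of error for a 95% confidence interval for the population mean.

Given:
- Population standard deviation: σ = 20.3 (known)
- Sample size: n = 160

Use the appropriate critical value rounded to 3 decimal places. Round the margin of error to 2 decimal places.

The population standard deviation σ is known, so use the z-interval margin of error formula.

For 95% confidence, z* = 1.96 (from standard normal table)

Margin of error formula for z-interval: E = z* × σ/√n

E = 1.96 × 20.3/√160
  = 1.96 × 1.604856
  = 3.1455

Rounded to 2 decimal places:

3.15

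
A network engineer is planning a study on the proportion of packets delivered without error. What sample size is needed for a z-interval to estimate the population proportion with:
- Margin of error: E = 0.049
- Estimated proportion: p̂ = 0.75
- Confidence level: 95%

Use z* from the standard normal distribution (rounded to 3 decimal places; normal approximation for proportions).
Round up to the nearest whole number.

Using z* for proportion z-interval (normal approximation).

For 95% confidence, z* = 1.96 (from standard normal table)

Sample size formula for proportion z-interval: n = z*²p̂(1-p̂)/E²

n = 1.96² × 0.75 × 0.25 / 0.049²
  = 3.8416 × 0.1875 / 0.002401
  = 300 (exactly)

This is already a whole number, so no rounding up is needed: n = 300

300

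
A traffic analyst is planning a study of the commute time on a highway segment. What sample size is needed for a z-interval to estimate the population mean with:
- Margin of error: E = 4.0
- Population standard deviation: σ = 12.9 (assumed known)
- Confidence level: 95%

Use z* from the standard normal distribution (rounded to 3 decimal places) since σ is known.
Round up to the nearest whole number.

Using z* since population σ is known (z-interval formula).

For 95% confidence, z* = 1.96 (from standard normal table)

Sample size formula for z-interval: n = (z*σ/E)²

n = (1.96 × 12.9 / 4.0)²
  = (6.321000)²
  = 39.9550

Round up to the nearest whole number: n = 40

40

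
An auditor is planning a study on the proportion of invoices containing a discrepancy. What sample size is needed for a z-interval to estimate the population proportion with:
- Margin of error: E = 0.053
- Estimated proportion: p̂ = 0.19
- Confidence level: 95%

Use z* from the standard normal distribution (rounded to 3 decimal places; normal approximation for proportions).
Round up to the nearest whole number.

Using z* for proportion z-interval (normal approximation).

For 95% confidence, z* = 1.96 (from standard normal table)

Sample size formula for proportion z-interval: n = z*²p̂(1-p̂)/E²

n = 1.96² × 0.19 × 0.81 / 0.053²
  = 3.8416 × 0.1539 / 0.002809
  = 210.4743

Round up to the nearest whole number: n = 211

211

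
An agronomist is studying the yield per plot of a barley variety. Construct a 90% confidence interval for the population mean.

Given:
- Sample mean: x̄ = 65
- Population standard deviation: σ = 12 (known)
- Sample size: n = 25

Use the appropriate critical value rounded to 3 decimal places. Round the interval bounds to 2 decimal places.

The population standard deviation σ is known, so use a z-interval (standard normal critical value).

For 90% confidence, z* = 1.645 (from standard normal table)

Standard error: SE = σ/√n = 12/√25 = 2.400000

Margin of error: E = z* × SE = 1.645 × 2.400000 = 3.9480

Z-interval: x̄ ± E = 65 ± 3.9480 = (61.0520, 68.9480)

Rounded to 2 decimal places:

(61.05, 68.95)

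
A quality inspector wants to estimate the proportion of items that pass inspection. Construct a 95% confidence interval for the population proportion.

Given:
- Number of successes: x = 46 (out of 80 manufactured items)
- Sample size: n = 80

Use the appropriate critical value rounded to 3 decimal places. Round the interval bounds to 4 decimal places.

Sample proportion: p̂ = 46/80 = 0.575000

Check conditions for normal approximation:
  np̂ = 46 ≥ 10 ✓
  n(1-p̂) = 34 ≥ 10 ✓

The sample is large enough, so use a z-interval (normal approximation) for the proportion.

For 95% confidence, z* = 1.96 (from standard normal table)

Standard error: SE = √(p̂(1-p̂)/n) = √(0.575000×0.425000/80) = 0.05526923

Margin of error: E = z* × SE = 1.96 × 0.05526923 = 0.108328

Z-interval: p̂ ± E = 0.575000 ± 0.108328 = (0.466672, 0.683328)

Rounded to 4 decimal places:

(0.4667, 0.6833)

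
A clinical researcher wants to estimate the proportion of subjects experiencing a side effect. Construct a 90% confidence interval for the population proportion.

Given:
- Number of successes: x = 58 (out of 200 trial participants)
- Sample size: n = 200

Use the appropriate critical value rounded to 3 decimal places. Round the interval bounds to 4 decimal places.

Sample proportion: p̂ = 58/200 = 0.290000

Check conditions for normal approximation:
  np̂ = 58 ≥ 10 ✓
  n(1-p̂) = 142 ≥ 10 ✓

The sample is large enough, so use a z-interval (normal approximation) for the proportion.

For 90% confidence, z* = 1.645 (from standard normal table)

Standard error: SE = √(p̂(1-p̂)/n) = √(0.290000×0.710000/200) = 0.03208582

Margin of error: E = z* × SE = 1.645 × 0.03208582 = 0.052781

Z-interval: p̂ ± E = 0.290000 ± 0.052781 = (0.237219, 0.342781)

Rounded to 4 decimal places:

(0.2372, 0.3428)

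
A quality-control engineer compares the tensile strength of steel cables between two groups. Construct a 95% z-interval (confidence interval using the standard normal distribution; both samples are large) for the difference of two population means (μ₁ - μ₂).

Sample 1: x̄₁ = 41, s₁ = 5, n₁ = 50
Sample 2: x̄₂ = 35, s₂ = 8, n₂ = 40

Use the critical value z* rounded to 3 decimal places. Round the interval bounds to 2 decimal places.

Both samples are large (n₁ = 50 ≥ 30, n₂ = 40 ≥ 30), so a z-interval for the difference of means applies.

Point estimate: x̄₁ - x̄₂ = 41 - 35 = 6

Standard error: SE = √(s₁²/n₁ + s₂²/n₂)
= √(5²/50 + 8²/40)
= √(0.500000 + 1.600000)
= 1.449138

For 95% confidence, z* = 1.96 (from standard normal table)
Margin of error: E = z* × SE = 1.96 × 1.449138 = 2.8403

Z-interval: (x̄₁ - x̄₂) ± E = 6 ± 2.8403 = (3.1597, 8.8403)

Rounded to 2 decimal places:

(3.16, 8.84)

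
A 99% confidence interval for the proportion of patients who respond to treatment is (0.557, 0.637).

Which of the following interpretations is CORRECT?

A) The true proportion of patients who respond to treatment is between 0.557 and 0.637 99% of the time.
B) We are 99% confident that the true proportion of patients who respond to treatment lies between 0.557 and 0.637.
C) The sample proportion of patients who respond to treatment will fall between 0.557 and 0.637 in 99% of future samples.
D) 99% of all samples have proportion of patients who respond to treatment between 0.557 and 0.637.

A confidence interval represents our confidence in the procedure, not a probability statement about the parameter.

Key concept: If we repeated this sampling process many times and computed a 99% CI each time, about 99% of those intervals would contain the true population parameter.

For this specific interval (0.557, 0.637):
- Midpoint (point estimate): 0.597
- Margin of error: 0.04

The correct interpretation is the one stating confidence that the true parameter lies in the interval — option B.

B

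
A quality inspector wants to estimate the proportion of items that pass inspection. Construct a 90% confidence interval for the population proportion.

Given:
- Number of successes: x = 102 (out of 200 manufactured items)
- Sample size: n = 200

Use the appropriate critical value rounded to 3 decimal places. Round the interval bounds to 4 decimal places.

Sample proportion: p̂ = 102/200 = 0.510000

Check conditions for normal approximation:
  np̂ = 102 ≥ 10 ✓
  n(1-p̂) = 98 ≥ 10 ✓

The sample is large enough, so use a z-interval (normal approximation) for the proportion.

For 90% confidence, z* = 1.645 (from standard normal table)

Standard error: SE = √(p̂(1-p̂)/n) = √(0.510000×0.490000/200) = 0.03534827

Margin of error: E = z* × SE = 1.645 × 0.03534827 = 0.058148

Z-interval: p̂ ± E = 0.510000 ± 0.058148 = (0.451852, 0.568148)

Rounded to 4 decimal places:

(0.4519, 0.5681)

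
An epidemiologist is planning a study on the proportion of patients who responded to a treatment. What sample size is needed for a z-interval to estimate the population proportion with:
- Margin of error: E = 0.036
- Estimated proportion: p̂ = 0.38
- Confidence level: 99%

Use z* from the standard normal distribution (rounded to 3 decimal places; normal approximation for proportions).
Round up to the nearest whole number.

Using z* for proportion z-interval (normal approximation).

For 99% confidence, z* = 2.576 (from standard normal table)

Sample size formula for proportion z-interval: n = z*²p̂(1-p̂)/E²

n = 2.576² × 0.38 × 0.62 / 0.036²
  = 6.635776 × 0.2356 / 0.001296
  = 1206.3185

Round up to the nearest whole number: n = 1207

1207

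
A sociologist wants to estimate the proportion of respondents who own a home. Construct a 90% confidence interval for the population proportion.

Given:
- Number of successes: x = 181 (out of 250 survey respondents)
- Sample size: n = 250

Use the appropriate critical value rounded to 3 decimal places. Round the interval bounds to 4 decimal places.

Sample proportion: p̂ = 181/250 = 0.724000

Check conditions for normal approximation:
  np̂ = 181 ≥ 10 ✓
  n(1-p̂) = 69 ≥ 10 ✓

The sample is large enough, so use a z-interval (normal approximation) for the proportion.

For 90% confidence, z* = 1.645 (from standard normal table)

Standard error: SE = √(p̂(1-p̂)/n) = √(0.724000×0.276000/250) = 0.02827182

Margin of error: E = z* × SE = 1.645 × 0.02827182 = 0.046507

Z-interval: p̂ ± E = 0.724000 ± 0.046507 = (0.677493, 0.770507)

Rounded to 4 decimal places:

(0.6775, 0.7705)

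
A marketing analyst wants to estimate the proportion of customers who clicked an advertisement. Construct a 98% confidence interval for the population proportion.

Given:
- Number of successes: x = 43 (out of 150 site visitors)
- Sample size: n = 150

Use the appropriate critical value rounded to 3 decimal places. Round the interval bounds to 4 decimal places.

Sample proportion: p̂ = 43/150 = 0.286667

Check conditions for normal approximation:
  np̂ = 43 ≥ 10 ✓
  n(1-p̂) = 107 ≥ 10 ✓

The sample is large enough, so use a z-interval (normal approximation) for the proportion.

For 98% confidence, z* = 2.326 (from standard normal table)

Standard error: SE = √(p̂(1-p̂)/n) = √(0.286667×0.713333/150) = 0.03692234

Margin of error: E = z* × SE = 2.326 × 0.03692234 = 0.085881

Z-interval: p̂ ± E = 0.286667 ± 0.085881 = (0.200785, 0.372548)

Rounded to 4 decimal places:

(0.2008, 0.3725)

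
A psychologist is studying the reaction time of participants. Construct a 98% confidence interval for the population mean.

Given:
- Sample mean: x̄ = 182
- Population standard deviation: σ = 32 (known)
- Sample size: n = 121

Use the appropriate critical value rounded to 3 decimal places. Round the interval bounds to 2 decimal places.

The population standard deviation σ is known, so use a z-interval (standard normal critical value).

For 98% confidence, z* = 2.326 (from standard normal table)

Standard error: SE = σ/√n = 32/√121 = 2.909091

Margin of error: E = z* × SE = 2.326 × 2.909091 = 6.7665

Z-interval: x̄ ± E = 182 ± 6.7665 = (175.2335, 188.7665)

Rounded to 2 decimal places:

(175.23, 188.77)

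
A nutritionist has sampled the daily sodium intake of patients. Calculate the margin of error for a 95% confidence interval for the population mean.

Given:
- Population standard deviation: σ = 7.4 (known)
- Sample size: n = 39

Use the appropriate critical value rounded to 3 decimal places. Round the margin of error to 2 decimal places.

The population standard deviation σ is known, so use the z-interval margin of error formula.

For 95% confidence, z* = 1.96 (from standard normal table)

Margin of error formula for z-interval: E = z* × σ/√n

E = 1.96 × 7.4/√39
  = 1.96 × 1.184948
  = 2.3225

Rounded to 2 decimal places:

2.32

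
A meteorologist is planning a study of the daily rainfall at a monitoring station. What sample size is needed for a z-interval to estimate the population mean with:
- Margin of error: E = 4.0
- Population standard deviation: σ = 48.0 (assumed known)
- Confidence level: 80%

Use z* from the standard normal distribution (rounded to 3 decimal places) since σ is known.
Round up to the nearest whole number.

Using z* since population σ is known (z-interval formula).

For 80% confidence, z* = 1.282 (from standard normal table)

Sample size formula for z-interval: n = (z*σ/E)²

n = (1.282 × 48.0 / 4.0)²
  = (15.384000)²
  = 236.6675

Round up to the nearest whole number: n = 237

237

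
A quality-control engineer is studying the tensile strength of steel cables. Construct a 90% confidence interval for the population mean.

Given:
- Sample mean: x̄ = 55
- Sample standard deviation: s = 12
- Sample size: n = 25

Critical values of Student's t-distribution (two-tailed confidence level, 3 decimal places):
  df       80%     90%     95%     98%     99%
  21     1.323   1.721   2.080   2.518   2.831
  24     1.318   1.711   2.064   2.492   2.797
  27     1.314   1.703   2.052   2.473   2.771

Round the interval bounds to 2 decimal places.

The population standard deviation σ is unknown (only the sample standard deviation s is given), so use a t-interval with df = n - 1 = 25 - 1 = 24.

For 90% confidence with df = 24, t* = 1.711 (from t-table)

Standard error: SE = s/√n = 12/√25 = 2.400000

Margin of error: E = t* × SE = 1.711 × 2.400000 = 4.1064

T-interval: x̄ ± E = 55 ± 4.1064 = (50.8936, 59.1064)

Rounded to 2 decimal places:

(50.89, 59.11)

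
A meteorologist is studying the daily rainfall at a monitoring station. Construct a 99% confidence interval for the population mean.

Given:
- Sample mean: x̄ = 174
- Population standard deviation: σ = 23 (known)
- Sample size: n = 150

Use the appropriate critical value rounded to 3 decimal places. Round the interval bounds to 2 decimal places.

The population standard deviation σ is known, so use a z-interval (standard normal critical value).

For 99% confidence, z* = 2.576 (from standard normal table)

Standard error: SE = σ/√n = 23/√150 = 1.877942

Margin of error: E = z* × SE = 2.576 × 1.877942 = 4.8376

Z-interval: x̄ ± E = 174 ± 4.8376 = (169.1624, 178.8376)

Rounded to 2 decimal places:

(169.16, 178.84)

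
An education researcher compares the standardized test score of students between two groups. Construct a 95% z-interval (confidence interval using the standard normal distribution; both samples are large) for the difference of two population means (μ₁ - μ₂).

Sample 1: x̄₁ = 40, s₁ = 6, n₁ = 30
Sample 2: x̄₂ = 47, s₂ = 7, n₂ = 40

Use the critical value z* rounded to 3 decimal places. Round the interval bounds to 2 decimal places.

Both samples are large (n₁ = 30 ≥ 30, n₂ = 40 ≥ 30), so a z-interval for the difference of means applies.

Point estimate: x̄₁ - x̄₂ = 40 - 47 = -7

Standard error: SE = √(s₁²/n₁ + s₂²/n₂)
= √(6²/30 + 7²/40)
= √(1.200000 + 1.225000)
= 1.557241

For 95% confidence, z* = 1.96 (from standard normal table)
Margin of error: E = z* × SE = 1.96 × 1.557241 = 3.0522

Z-interval: (x̄₁ - x̄₂) ± E = -7 ± 3.0522 = (-10.0522, -3.9478)

Rounded to 2 decimal places:

(-10.05, -3.95)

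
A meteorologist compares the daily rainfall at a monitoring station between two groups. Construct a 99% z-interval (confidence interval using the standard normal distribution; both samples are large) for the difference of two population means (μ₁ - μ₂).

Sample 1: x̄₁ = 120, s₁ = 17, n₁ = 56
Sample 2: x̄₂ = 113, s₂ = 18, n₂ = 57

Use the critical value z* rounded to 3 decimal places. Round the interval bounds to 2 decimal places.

Both samples are large (n₁ = 56 ≥ 30, n₂ = 57 ≥ 30), so a z-interval for the difference of means applies.

Point estimate: x̄₁ - x̄₂ = 120 - 113 = 7

Standard error: SE = √(s₁²/n₁ + s₂²/n₂)
= √(17²/56 + 18²/57)
= √(5.160714 + 5.684211)
= 3.293163

For 99% confidence, z* = 2.576 (from standard normal table)
Margin of error: E = z* × SE = 2.576 × 3.293163 = 8.4832

Z-interval: (x̄₁ - x̄₂) ± E = 7 ± 8.4832 = (-1.4832, 15.4832)

Rounded to 2 decimal places:

(-1.48, 15.48)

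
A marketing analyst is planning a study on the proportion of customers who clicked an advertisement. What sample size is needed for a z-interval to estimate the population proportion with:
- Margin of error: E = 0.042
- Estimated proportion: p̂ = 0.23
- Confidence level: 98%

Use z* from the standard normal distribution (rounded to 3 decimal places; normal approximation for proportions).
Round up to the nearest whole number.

Using z* for proportion z-interval (normal approximation).

For 98% confidence, z* = 2.326 (from standard normal table)

Sample size formula for proportion z-interval: n = z*²p̂(1-p̂)/E²

n = 2.326² × 0.23 × 0.77 / 0.042²
  = 5.410276 × 0.1771 / 0.001764
  = 543.1745

Round up to the nearest whole number: n = 544

544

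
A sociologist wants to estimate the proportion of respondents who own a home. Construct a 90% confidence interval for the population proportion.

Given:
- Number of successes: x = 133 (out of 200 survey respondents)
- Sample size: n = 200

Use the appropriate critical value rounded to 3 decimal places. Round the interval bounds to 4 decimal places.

Sample proportion: p̂ = 133/200 = 0.665000

Check conditions for normal approximation:
  np̂ = 133 ≥ 10 ✓
  n(1-p̂) = 67 ≥ 10 ✓

The sample is large enough, so use a z-interval (normal approximation) for the proportion.

For 90% confidence, z* = 1.645 (from standard normal table)

Standard error: SE = √(p̂(1-p̂)/n) = √(0.665000×0.335000/200) = 0.03337477

Margin of error: E = z* × SE = 1.645 × 0.03337477 = 0.054901

Z-interval: p̂ ± E = 0.665000 ± 0.054901 = (0.610099, 0.719901)

Rounded to 4 decimal places:

(0.6101, 0.7199)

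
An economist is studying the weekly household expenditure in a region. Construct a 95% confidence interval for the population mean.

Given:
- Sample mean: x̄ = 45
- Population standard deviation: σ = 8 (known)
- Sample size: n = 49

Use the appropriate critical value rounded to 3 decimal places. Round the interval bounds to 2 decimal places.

The population standard deviation σ is known, so use a z-interval (standard normal critical value).

For 95% confidence, z* = 1.96 (from standard normal table)

Standard error: SE = σ/√n = 8/√49 = 1.142857

Margin of error: E = z* × SE = 1.96 × 1.142857 = 2.2400

Z-interval: x̄ ± E = 45 ± 2.2400 = (42.7600, 47.2400)

Rounded to 2 decimal places:

(42.76, 47.24)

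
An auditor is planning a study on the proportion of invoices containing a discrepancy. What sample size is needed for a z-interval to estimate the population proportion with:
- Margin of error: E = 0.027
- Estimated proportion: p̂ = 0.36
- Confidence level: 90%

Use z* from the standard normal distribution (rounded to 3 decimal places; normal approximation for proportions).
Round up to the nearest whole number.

Using z* for proportion z-interval (normal approximation).

For 90% confidence, z* = 1.645 (from standard normal table)

Sample size formula for proportion z-interval: n = z*²p̂(1-p̂)/E²

n = 1.645² × 0.36 × 0.64 / 0.027²
  = 2.706025 × 0.2304 / 0.000729
  = 855.2375

Round up to the nearest whole number: n = 856

856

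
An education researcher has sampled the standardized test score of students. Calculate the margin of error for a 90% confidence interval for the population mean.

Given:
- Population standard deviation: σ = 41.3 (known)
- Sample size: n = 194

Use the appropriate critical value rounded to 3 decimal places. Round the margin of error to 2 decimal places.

The population standard deviation σ is known, so use the z-interval margin of error formula.

For 90% confidence, z* = 1.645 (from standard normal table)

Margin of error formula for z-interval: E = z* × σ/√n

E = 1.645 × 41.3/√194
  = 1.645 × 2.965167
  = 4.8777

Rounded to 2 decimal places:

4.88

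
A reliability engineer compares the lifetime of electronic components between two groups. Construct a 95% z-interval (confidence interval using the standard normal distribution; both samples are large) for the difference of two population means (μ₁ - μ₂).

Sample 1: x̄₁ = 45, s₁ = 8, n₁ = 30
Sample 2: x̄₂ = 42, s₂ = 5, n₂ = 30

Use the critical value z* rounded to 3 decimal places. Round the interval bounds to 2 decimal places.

Both samples are large (n₁ = 30 ≥ 30, n₂ = 30 ≥ 30), so a z-interval for the difference of means applies.

Point estimate: x̄₁ - x̄₂ = 45 - 42 = 3

Standard error: SE = √(s₁²/n₁ + s₂²/n₂)
= √(8²/30 + 5²/30)
= √(2.133333 + 0.833333)
= 1.722401

For 95% confidence, z* = 1.96 (from standard normal table)
Margin of error: E = z* × SE = 1.96 × 1.722401 = 3.3759

Z-interval: (x̄₁ - x̄₂) ± E = 3 ± 3.3759 = (-0.3759, 6.3759)

Rounded to 2 decimal places:

(-0.38, 6.38)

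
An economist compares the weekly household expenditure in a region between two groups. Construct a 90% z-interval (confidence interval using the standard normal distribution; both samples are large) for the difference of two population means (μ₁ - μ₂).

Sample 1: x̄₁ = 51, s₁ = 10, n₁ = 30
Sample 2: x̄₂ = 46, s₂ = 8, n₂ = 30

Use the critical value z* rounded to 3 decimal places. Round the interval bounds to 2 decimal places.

Both samples are large (n₁ = 30 ≥ 30, n₂ = 30 ≥ 30), so a z-interval for the difference of means applies.

Point estimate: x̄₁ - x̄₂ = 51 - 46 = 5

Standard error: SE = √(s₁²/n₁ + s₂²/n₂)
= √(10²/30 + 8²/30)
= √(3.333333 + 2.133333)
= 2.338090

For 90% confidence, z* = 1.645 (from standard normal table)
Margin of error: E = z* × SE = 1.645 × 2.338090 = 3.8462

Z-interval: (x̄₁ - x̄₂) ± E = 5 ± 3.8462 = (1.1538, 8.8462)

Rounded to 2 decimal places:

(1.15, 8.85)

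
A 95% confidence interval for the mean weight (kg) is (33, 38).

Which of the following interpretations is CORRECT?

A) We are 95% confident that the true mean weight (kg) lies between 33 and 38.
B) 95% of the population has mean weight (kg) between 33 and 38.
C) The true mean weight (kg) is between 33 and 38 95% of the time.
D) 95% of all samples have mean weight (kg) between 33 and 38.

A confidence interval represents our confidence in the procedure, not a probability statement about the parameter.

Key concept: If we repeated this sampling process many times and computed a 95% CI each time, about 95% of those intervals would contain the true population parameter.

For this specific interval (33, 38):
- Midpoint (point estimate): 35.5
- Margin of error: 2.5

The correct interpretation is the one stating confidence that the true parameter lies in the interval — option A.

A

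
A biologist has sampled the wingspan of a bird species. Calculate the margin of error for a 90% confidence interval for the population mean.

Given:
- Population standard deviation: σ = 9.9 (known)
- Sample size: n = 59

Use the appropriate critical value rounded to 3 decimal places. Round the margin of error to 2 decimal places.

The population standard deviation σ is known, so use the z-interval margin of error formula.

For 90% confidence, z* = 1.645 (from standard normal table)

Margin of error formula for z-interval: E = z* × σ/√n

E = 1.645 × 9.9/√59
  = 1.645 × 1.288870
  = 2.1202

Rounded to 2 decimal places:

2.12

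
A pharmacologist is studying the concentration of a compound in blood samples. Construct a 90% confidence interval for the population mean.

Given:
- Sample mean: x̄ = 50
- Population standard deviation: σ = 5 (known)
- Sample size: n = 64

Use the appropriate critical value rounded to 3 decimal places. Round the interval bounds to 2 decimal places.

The population standard deviation σ is known, so use a z-interval (standard normal critical value).

For 90% confidence, z* = 1.645 (from standard normal table)

Standard error: SE = σ/√n = 5/√64 = 0.625000

Margin of error: E = z* × SE = 1.645 × 0.625000 = 1.0281

Z-interval: x̄ ± E = 50 ± 1.0281 = (48.9719, 51.0281)

Rounded to 2 decimal places:

(48.97, 51.03)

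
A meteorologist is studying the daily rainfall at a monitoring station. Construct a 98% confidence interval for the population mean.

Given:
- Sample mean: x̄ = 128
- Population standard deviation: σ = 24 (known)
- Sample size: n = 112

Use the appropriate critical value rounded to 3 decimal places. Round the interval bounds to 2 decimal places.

The population standard deviation σ is known, so use a z-interval (standard normal critical value).

For 98% confidence, z* = 2.326 (from standard normal table)

Standard error: SE = σ/√n = 24/√112 = 2.267787

Margin of error: E = z* × SE = 2.326 × 2.267787 = 5.2749

Z-interval: x̄ ± E = 128 ± 5.2749 = (122.7251, 133.2749)

Rounded to 2 decimal places:

(122.73, 133.27)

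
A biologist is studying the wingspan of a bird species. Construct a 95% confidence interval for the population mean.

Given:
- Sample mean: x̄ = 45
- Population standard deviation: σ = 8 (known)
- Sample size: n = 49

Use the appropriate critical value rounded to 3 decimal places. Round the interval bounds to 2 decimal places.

The population standard deviation σ is known, so use a z-interval (standard normal critical value).

For 95% confidence, z* = 1.96 (from standard normal table)

Standard error: SE = σ/√n = 8/√49 = 1.142857

Margin of error: E = z* × SE = 1.96 × 1.142857 = 2.2400

Z-interval: x̄ ± E = 45 ± 2.2400 = (42.7600, 47.2400)

Rounded to 2 decimal places:

(42.76, 47.24)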